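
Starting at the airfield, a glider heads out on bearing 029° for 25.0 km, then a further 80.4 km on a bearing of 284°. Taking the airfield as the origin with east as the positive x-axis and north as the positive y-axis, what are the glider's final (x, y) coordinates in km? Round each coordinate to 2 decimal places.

Leg 1 (029°, 25.0 km): east 25.0 sin 29° = 12.12, north 25.0 cos 29° = 21.87
Leg 2 (284°, 80.4 km): east 80.4 sin 284° = -78.01, north 80.4 cos 284° = 19.45
Summing: -65.89 km east, 41.32 km north → (-65.89, 41.32).

(-65.89, 41.32)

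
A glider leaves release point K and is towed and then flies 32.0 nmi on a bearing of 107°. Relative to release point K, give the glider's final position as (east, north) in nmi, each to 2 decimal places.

(30.60, -9.36)

Leg 1 (107°, 32.0 nmi): east 32.0 sin 107° = 30.60, north 32.0 cos 107° = -9.36
Summing: 30.60 nmi east, -9.36 nmi north → (30.60, -9.36).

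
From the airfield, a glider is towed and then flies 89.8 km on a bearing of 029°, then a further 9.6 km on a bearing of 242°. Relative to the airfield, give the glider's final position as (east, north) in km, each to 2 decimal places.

Leg 1 (029°, 89.8 km): east 89.8 sin 29° = 43.54, north 89.8 cos 29° = 78.54
Leg 2 (242°, 9.6 km): east 9.6 sin 242° = -8.48, north 9.6 cos 242° = -4.51
Summing: 35.06 km east, 74.03 km north → (35.06, 74.03).

(35.06, 74.03)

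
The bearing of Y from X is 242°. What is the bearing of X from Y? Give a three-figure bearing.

062°

Back-bearing = 242° − 180° = 062°.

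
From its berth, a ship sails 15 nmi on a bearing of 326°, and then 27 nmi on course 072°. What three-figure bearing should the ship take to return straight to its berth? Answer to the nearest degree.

Leg 1 (326°, 15 nmi): east 15 sin 326° = -8.39, north 15 cos 326° = 12.44
Leg 2 (072°, 27 nmi): east 27 sin 72° = 25.68, north 27 cos 72° = 8.34
Net displacement: 17.29 east, 20.78 north. Direction back to start is (-17.29, -20.78): bearing = atan2(-17.29, -20.78) mod 360° = 219.76° ≈ 220°.

220°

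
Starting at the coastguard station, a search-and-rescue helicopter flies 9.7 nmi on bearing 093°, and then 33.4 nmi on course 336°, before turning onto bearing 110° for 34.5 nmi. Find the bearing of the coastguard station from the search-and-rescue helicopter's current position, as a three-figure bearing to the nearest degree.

237°

Leg 1 (093°, 9.7 nmi): east 9.7 sin 93° = 9.69, north 9.7 cos 93° = -0.51
Leg 2 (336°, 33.4 nmi): east 33.4 sin 336° = -13.59, north 33.4 cos 336° = 30.51
Leg 3 (110°, 34.5 nmi): east 34.5 sin 110° = 32.42, north 34.5 cos 110° = -11.80
Net displacement: 28.52 east, 18.21 north. Direction back to start is (-28.52, -18.21): bearing = atan2(-28.52, -18.21) mod 360° = 237.45° ≈ 237°.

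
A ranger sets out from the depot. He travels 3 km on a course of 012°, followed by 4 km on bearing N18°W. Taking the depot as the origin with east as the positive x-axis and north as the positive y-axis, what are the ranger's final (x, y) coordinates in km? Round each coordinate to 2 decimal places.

(-0.61, 6.74)

Leg 1 (012°, 3 km): east 3 sin 12° = 0.62, north 3 cos 12° = 2.93
Leg 2 (N18°W, 4 km): east 4 sin 342° = -1.24, north 4 cos 342° = 3.80
Summing: -0.61 km east, 6.74 km north → (-0.61, 6.74).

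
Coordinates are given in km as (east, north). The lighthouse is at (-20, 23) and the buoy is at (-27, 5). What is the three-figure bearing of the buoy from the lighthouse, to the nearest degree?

Δeast = -27 − -20 = -7.00; Δnorth = 5 − 23 = -18.00.
Bearing = atan2(Δeast, Δnorth) mod 360° = 201.25° ≈ 201°.

201°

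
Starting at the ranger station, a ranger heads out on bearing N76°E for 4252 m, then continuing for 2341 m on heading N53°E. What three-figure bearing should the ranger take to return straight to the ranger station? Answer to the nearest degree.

248°

Leg 1 (N76°E, 4252 m): east 4252 sin 76° = 4125.70, north 4252 cos 76° = 1028.65
Leg 2 (N53°E, 2341 m): east 2341 sin 53° = 1869.61, north 2341 cos 53° = 1408.85
Net displacement: 5995.30 east, 2437.50 north. Direction back to start is (-5995.30, -2437.50): bearing = atan2(-5995.30, -2437.50) mod 360° = 247.87° ≈ 248°.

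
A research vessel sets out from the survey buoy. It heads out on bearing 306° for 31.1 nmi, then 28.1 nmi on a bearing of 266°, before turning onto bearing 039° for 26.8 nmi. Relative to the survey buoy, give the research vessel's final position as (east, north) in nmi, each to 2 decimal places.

Leg 1 (306°, 31.1 nmi): east 31.1 sin 306° = -25.16, north 31.1 cos 306° = 18.28
Leg 2 (266°, 28.1 nmi): east 28.1 sin 266° = -28.03, north 28.1 cos 266° = -1.96
Leg 3 (039°, 26.8 nmi): east 26.8 sin 39° = 16.87, north 26.8 cos 39° = 20.83
Summing: -36.33 nmi east, 37.15 nmi north → (-36.33, 37.15).

(-36.33, 37.15)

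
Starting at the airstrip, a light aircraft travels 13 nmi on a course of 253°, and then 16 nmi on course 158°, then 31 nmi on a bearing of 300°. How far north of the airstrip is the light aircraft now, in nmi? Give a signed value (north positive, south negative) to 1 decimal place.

-3.1 nmi

Leg 1 (253°, 13 nmi): east 13 sin 253° = -12.43, north 13 cos 253° = -3.80
Leg 2 (158°, 16 nmi): east 16 sin 158° = 5.99, north 16 cos 158° = -14.83
Leg 3 (300°, 31 nmi): east 31 sin 300° = -26.85, north 31 cos 300° = 15.50
Net north component: -3.14 nmi.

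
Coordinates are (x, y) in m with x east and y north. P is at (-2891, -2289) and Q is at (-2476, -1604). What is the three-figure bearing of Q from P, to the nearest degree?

Δeast = -2476 − -2891 = 415.00; Δnorth = -1604 − -2289 = 685.00.
Bearing = atan2(Δeast, Δnorth) mod 360° = 31.21° ≈ 031°.

031°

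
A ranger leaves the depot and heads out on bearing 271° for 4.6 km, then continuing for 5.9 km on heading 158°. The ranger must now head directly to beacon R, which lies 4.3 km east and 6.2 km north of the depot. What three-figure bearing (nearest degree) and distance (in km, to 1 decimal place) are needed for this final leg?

Leg 1 (271°, 4.6 km): east 4.6 sin 271° = -4.60, north 4.6 cos 271° = 0.08
Leg 2 (158°, 5.9 km): east 5.9 sin 158° = 2.21, north 5.9 cos 158° = -5.47
Current position: (-2.39, -5.39). Target: (4.3, 6.2). Remaining: Δeast = 6.69, Δnorth = 11.59.
Bearing = atan2(6.69, 11.59) mod 360° = 29.99°; distance = √((6.69)² + (11.59)²) = 13.382 km.

030°, 13.4 km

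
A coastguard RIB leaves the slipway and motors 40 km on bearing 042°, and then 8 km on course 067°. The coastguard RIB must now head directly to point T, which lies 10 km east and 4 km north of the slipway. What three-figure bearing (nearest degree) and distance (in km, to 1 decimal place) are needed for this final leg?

Leg 1 (042°, 40 km): east 40 sin 42° = 26.77, north 40 cos 42° = 29.73
Leg 2 (067°, 8 km): east 8 sin 67° = 7.36, north 8 cos 67° = 3.13
Current position: (34.13, 32.85). Target: (10, 4). Remaining: Δeast = -24.13, Δnorth = -28.85.
Bearing = atan2(-24.13, -28.85) mod 360° = 219.91°; distance = √((-24.13)² + (-28.85)²) = 37.612 km.

220°, 37.6 km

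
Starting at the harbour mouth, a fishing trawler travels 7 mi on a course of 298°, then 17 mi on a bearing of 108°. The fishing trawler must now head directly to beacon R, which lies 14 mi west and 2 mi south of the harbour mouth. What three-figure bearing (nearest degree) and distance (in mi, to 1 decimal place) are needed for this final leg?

270°, 24.0 mi

Leg 1 (298°, 7 mi): east 7 sin 298° = -6.18, north 7 cos 298° = 3.29
Leg 2 (108°, 17 mi): east 17 sin 108° = 16.17, north 17 cos 108° = -5.25
Current position: (9.99, -1.97). Target: (-14, -2). Remaining: Δeast = -23.99, Δnorth = -0.03.
Bearing = atan2(-23.99, -0.03) mod 360° = 269.92°; distance = √((-23.99)² + (-0.03)²) = 23.987 mi.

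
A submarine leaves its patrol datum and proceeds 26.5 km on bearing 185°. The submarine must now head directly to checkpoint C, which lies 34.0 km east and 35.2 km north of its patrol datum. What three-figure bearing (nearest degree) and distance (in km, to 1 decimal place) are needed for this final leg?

Leg 1 (185°, 26.5 km): east 26.5 sin 185° = -2.31, north 26.5 cos 185° = -26.40
Current position: (-2.31, -26.40). Target: (34.0, 35.2). Remaining: Δeast = 36.31, Δnorth = 61.60.
Bearing = atan2(36.31, 61.60) mod 360° = 30.52°; distance = √((36.31)² + (61.60)²) = 71.504 km.

031°, 71.5 km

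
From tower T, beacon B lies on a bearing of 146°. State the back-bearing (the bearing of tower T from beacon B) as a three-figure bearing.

Back-bearing = 146° + 180° = 326°.

326°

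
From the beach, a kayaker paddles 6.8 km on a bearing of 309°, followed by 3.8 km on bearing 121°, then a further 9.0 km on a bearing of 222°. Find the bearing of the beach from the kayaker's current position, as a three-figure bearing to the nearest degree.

062°

Leg 1 (309°, 6.8 km): east 6.8 sin 309° = -5.28, north 6.8 cos 309° = 4.28
Leg 2 (121°, 3.8 km): east 3.8 sin 121° = 3.26, north 3.8 cos 121° = -1.96
Leg 3 (222°, 9.0 km): east 9.0 sin 222° = -6.02, north 9.0 cos 222° = -6.69
Net displacement: -8.05 east, -4.37 north. Direction back to start is (8.05, 4.37): bearing = atan2(8.05, 4.37) mod 360° = 61.52° ≈ 062°.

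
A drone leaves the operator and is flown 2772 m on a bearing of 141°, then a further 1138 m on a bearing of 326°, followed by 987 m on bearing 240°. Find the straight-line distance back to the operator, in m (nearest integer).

1723 m

Leg 1 (141°, 2772 m): east 2772 sin 141° = 1744.48, north 2772 cos 141° = -2154.25
Leg 2 (326°, 1138 m): east 1138 sin 326° = -636.36, north 1138 cos 326° = 943.44
Leg 3 (240°, 987 m): east 987 sin 240° = -854.77, north 987 cos 240° = -493.50
Net: 253.35 east, -1704.30 north. Distance = √((253.35)² + (-1704.30)²) = 1723.031 m.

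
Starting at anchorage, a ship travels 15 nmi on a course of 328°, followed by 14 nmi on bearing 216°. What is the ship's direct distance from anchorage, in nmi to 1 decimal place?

16.2 nmi

Leg 1 (328°, 15 nmi): east 15 sin 328° = -7.95, north 15 cos 328° = 12.72
Leg 2 (216°, 14 nmi): east 14 sin 216° = -8.23, north 14 cos 216° = -11.33
Net: -16.18 east, 1.39 north. Distance = √((-16.18)² + (1.39)²) = 16.238 nmi.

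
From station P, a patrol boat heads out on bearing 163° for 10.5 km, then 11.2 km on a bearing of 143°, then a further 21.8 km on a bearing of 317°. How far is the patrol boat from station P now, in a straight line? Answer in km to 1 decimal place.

5.9 km

Leg 1 (163°, 10.5 km): east 10.5 sin 163° = 3.07, north 10.5 cos 163° = -10.04
Leg 2 (143°, 11.2 km): east 11.2 sin 143° = 6.74, north 11.2 cos 143° = -8.94
Leg 3 (317°, 21.8 km): east 21.8 sin 317° = -14.87, north 21.8 cos 317° = 15.94
Net: -5.06 east, -3.04 north. Distance = √((-5.06)² + (-3.04)²) = 5.902 km.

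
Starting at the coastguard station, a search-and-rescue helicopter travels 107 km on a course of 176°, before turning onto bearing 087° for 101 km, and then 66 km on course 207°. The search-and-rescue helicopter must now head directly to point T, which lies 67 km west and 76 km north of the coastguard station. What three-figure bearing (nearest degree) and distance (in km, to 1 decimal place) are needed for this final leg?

328°, 277.4 km

Leg 1 (176°, 107 km): east 107 sin 176° = 7.46, north 107 cos 176° = -106.74
Leg 2 (087°, 101 km): east 101 sin 87° = 100.86, north 101 cos 87° = 5.29
Leg 3 (207°, 66 km): east 66 sin 207° = -29.96, north 66 cos 207° = -58.81
Current position: (78.36, -160.26). Target: (-67, 76). Remaining: Δeast = -145.36, Δnorth = 236.26.
Bearing = atan2(-145.36, 236.26) mod 360° = 328.40°; distance = √((-145.36)² + (236.26)²) = 277.397 km.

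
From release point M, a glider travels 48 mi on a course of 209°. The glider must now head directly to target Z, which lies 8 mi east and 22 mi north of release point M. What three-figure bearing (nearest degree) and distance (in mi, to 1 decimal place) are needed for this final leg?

Leg 1 (209°, 48 mi): east 48 sin 209° = -23.27, north 48 cos 209° = -41.98
Current position: (-23.27, -41.98). Target: (8, 22). Remaining: Δeast = 31.27, Δnorth = 63.98.
Bearing = atan2(31.27, 63.98) mod 360° = 26.05°; distance = √((31.27)² + (63.98)²) = 71.215 mi.

026°, 71.2 mi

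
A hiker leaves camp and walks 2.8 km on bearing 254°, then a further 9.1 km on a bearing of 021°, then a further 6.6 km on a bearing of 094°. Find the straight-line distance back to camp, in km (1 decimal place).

10.2 km

Leg 1 (254°, 2.8 km): east 2.8 sin 254° = -2.69, north 2.8 cos 254° = -0.77
Leg 2 (021°, 9.1 km): east 9.1 sin 21° = 3.26, north 9.1 cos 21° = 8.50
Leg 3 (094°, 6.6 km): east 6.6 sin 94° = 6.58, north 6.6 cos 94° = -0.46
Net: 7.15 east, 7.26 north. Distance = √((7.15)² + (7.26)²) = 10.195 km.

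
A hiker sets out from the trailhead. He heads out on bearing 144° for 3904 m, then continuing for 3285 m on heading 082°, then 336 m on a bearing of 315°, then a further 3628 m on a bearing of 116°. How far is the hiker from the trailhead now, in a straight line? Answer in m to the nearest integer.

Leg 1 (144°, 3904 m): east 3904 sin 144° = 2294.71, north 3904 cos 144° = -3158.40
Leg 2 (082°, 3285 m): east 3285 sin 82° = 3253.03, north 3285 cos 82° = 457.18
Leg 3 (315°, 336 m): east 336 sin 315° = -237.59, north 336 cos 315° = 237.59
Leg 4 (116°, 3628 m): east 3628 sin 116° = 3260.82, north 3628 cos 116° = -1590.41
Net: 8570.98 east, -4054.04 north. Distance = √((8570.98)² + (-4054.04)²) = 9481.401 m.

9481 m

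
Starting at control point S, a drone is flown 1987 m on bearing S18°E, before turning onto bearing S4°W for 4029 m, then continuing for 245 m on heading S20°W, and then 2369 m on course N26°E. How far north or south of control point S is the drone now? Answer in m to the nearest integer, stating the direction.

Leg 1 (S18°E, 1987 m): east 1987 sin 162° = 614.02, north 1987 cos 162° = -1889.75
Leg 2 (S4°W, 4029 m): east 4029 sin 184° = -281.05, north 4029 cos 184° = -4019.19
Leg 3 (S20°W, 245 m): east 245 sin 200° = -83.79, north 245 cos 200° = -230.22
Leg 4 (N26°E, 2369 m): east 2369 sin 26° = 1038.50, north 2369 cos 26° = 2129.24
Net north component: -4009.92 m.

4010 m south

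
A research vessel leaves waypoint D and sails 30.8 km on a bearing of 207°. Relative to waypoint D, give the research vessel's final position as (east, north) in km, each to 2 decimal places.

Leg 1 (207°, 30.8 km): east 30.8 sin 207° = -13.98, north 30.8 cos 207° = -27.44
Summing: -13.98 km east, -27.44 km north → (-13.98, -27.44).

(-13.98, -27.44)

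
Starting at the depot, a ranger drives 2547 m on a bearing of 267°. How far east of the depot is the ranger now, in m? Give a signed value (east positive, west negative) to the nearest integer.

Leg 1 (267°, 2547 m): east 2547 sin 267° = -2543.51, north 2547 cos 267° = -133.30
Net east component: -2543.51 m.

-2544 m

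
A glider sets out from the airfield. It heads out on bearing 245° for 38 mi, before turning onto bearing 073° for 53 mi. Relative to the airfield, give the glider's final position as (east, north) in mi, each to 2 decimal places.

(16.24, -0.56)

Leg 1 (245°, 38 mi): east 38 sin 245° = -34.44, north 38 cos 245° = -16.06
Leg 2 (073°, 53 mi): east 53 sin 73° = 50.68, north 53 cos 73° = 15.50
Summing: 16.24 mi east, -0.56 mi north → (16.24, -0.56).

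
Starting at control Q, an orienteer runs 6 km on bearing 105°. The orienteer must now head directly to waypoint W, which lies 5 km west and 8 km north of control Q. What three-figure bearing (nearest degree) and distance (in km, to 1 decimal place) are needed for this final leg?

312°, 14.4 km

Leg 1 (105°, 6 km): east 6 sin 105° = 5.80, north 6 cos 105° = -1.55
Current position: (5.80, -1.55). Target: (-5, 8). Remaining: Δeast = -10.80, Δnorth = 9.55.
Bearing = atan2(-10.80, 9.55) mod 360° = 311.51°; distance = √((-10.80)² + (9.55)²) = 14.415 km.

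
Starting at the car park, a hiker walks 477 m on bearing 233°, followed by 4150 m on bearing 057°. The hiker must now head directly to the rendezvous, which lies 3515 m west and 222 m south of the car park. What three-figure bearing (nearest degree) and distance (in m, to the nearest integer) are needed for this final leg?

Leg 1 (233°, 477 m): east 477 sin 233° = -380.95, north 477 cos 233° = -287.07
Leg 2 (057°, 4150 m): east 4150 sin 57° = 3480.48, north 4150 cos 57° = 2260.25
Current position: (3099.53, 1973.19). Target: (-3515, -222). Remaining: Δeast = -6614.53, Δnorth = -2195.19.
Bearing = atan2(-6614.53, -2195.19) mod 360° = 251.64°; distance = √((-6614.53)² + (-2195.19)²) = 6969.283 m.

252°, 6969 m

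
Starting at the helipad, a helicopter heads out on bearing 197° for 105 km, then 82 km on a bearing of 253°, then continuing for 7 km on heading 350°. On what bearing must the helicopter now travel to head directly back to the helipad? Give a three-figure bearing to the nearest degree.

043°

Leg 1 (197°, 105 km): east 105 sin 197° = -30.70, north 105 cos 197° = -100.41
Leg 2 (253°, 82 km): east 82 sin 253° = -78.42, north 82 cos 253° = -23.97
Leg 3 (350°, 7 km): east 7 sin 350° = -1.22, north 7 cos 350° = 6.89
Net displacement: -110.33 east, -117.49 north. Direction back to start is (110.33, 117.49): bearing = atan2(110.33, 117.49) mod 360° = 43.20° ≈ 043°.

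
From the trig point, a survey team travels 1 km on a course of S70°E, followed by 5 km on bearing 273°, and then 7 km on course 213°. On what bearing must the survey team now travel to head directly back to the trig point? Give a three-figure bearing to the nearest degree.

053°

Leg 1 (S70°E, 1 km): east 1 sin 110° = 0.94, north 1 cos 110° = -0.34
Leg 2 (273°, 5 km): east 5 sin 273° = -4.99, north 5 cos 273° = 0.26
Leg 3 (213°, 7 km): east 7 sin 213° = -3.81, north 7 cos 213° = -5.87
Net displacement: -7.87 east, -5.95 north. Direction back to start is (7.87, 5.95): bearing = atan2(7.87, 5.95) mod 360° = 52.89° ≈ 053°.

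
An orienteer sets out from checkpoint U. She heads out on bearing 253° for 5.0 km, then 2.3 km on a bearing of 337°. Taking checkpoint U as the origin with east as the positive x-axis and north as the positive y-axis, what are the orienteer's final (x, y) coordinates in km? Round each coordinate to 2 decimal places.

Leg 1 (253°, 5.0 km): east 5.0 sin 253° = -4.78, north 5.0 cos 253° = -1.46
Leg 2 (337°, 2.3 km): east 2.3 sin 337° = -0.90, north 2.3 cos 337° = 2.12
Summing: -5.68 km east, 0.66 km north → (-5.68, 0.66).

(-5.68, 0.66)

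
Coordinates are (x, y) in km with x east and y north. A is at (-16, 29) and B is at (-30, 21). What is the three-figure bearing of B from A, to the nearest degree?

240°

Δeast = -30 − -16 = -14.00; Δnorth = 21 − 29 = -8.00.
Bearing = atan2(Δeast, Δnorth) mod 360° = 240.26° ≈ 240°.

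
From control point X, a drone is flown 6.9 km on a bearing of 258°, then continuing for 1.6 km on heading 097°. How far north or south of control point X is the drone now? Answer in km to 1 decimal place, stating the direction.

1.6 km south

Leg 1 (258°, 6.9 km): east 6.9 sin 258° = -6.75, north 6.9 cos 258° = -1.43
Leg 2 (097°, 1.6 km): east 1.6 sin 97° = 1.59, north 1.6 cos 97° = -0.19
Net north component: -1.63 km.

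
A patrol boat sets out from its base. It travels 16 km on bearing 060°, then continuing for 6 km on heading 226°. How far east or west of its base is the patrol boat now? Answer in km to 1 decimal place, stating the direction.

9.5 km east

Leg 1 (060°, 16 km): east 16 sin 60° = 13.86, north 16 cos 60° = 8.00
Leg 2 (226°, 6 km): east 6 sin 226° = -4.32, north 6 cos 226° = -4.17
Net east component: 9.54 km.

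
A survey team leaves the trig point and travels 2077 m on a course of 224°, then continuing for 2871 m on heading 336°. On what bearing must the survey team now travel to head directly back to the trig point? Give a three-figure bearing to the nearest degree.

Leg 1 (224°, 2077 m): east 2077 sin 224° = -1442.81, north 2077 cos 224° = -1494.07
Leg 2 (336°, 2871 m): east 2871 sin 336° = -1167.74, north 2871 cos 336° = 2622.79
Net displacement: -2610.55 east, 1128.72 north. Direction back to start is (2610.55, -1128.72): bearing = atan2(2610.55, -1128.72) mod 360° = 113.38° ≈ 113°.

113°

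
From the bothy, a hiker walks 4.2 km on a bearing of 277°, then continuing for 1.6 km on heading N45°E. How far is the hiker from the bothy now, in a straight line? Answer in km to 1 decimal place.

3.5 km

Leg 1 (277°, 4.2 km): east 4.2 sin 277° = -4.17, north 4.2 cos 277° = 0.51
Leg 2 (N45°E, 1.6 km): east 1.6 sin 45° = 1.13, north 1.6 cos 45° = 1.13
Net: -3.04 east, 1.64 north. Distance = √((-3.04)² + (1.64)²) = 3.453 km.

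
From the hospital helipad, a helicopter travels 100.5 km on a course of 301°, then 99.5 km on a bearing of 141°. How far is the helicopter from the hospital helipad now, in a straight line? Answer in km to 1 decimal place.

34.7 km

Leg 1 (301°, 100.5 km): east 100.5 sin 301° = -86.15, north 100.5 cos 301° = 51.76
Leg 2 (141°, 99.5 km): east 99.5 sin 141° = 62.62, north 99.5 cos 141° = -77.33
Net: -23.53 east, -25.56 north. Distance = √((-23.53)² + (-25.56)²) = 34.744 km.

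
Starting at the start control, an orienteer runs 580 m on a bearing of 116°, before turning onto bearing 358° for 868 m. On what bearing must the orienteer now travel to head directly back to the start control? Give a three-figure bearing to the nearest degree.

Leg 1 (116°, 580 m): east 580 sin 116° = 521.30, north 580 cos 116° = -254.26
Leg 2 (358°, 868 m): east 868 sin 358° = -30.29, north 868 cos 358° = 867.47
Net displacement: 491.01 east, 613.22 north. Direction back to start is (-491.01, -613.22): bearing = atan2(-491.01, -613.22) mod 360° = 218.68° ≈ 219°.

219°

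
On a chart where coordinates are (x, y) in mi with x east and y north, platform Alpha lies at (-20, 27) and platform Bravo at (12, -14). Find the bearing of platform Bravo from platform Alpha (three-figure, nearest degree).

142°

Δeast = 12 − -20 = 32.00; Δnorth = -14 − 27 = -41.00.
Bearing = atan2(Δeast, Δnorth) mod 360° = 142.03° ≈ 142°.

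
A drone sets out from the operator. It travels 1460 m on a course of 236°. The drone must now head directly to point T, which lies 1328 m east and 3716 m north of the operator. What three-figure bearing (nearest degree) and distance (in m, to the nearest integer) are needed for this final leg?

029°, 5195 m

Leg 1 (236°, 1460 m): east 1460 sin 236° = -1210.39, north 1460 cos 236° = -816.42
Current position: (-1210.39, -816.42). Target: (1328, 3716). Remaining: Δeast = 2538.39, Δnorth = 4532.42.
Bearing = atan2(2538.39, 4532.42) mod 360° = 29.25°; distance = √((2538.39)² + (4532.42)²) = 5194.833 m.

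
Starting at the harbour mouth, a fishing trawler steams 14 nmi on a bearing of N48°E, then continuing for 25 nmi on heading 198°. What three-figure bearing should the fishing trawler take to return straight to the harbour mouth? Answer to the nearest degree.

Leg 1 (N48°E, 14 nmi): east 14 sin 48° = 10.40, north 14 cos 48° = 9.37
Leg 2 (198°, 25 nmi): east 25 sin 198° = -7.73, north 25 cos 198° = -23.78
Net displacement: 2.68 east, -14.41 north. Direction back to start is (-2.68, 14.41): bearing = atan2(-2.68, 14.41) mod 360° = 349.47° ≈ 349°.

349°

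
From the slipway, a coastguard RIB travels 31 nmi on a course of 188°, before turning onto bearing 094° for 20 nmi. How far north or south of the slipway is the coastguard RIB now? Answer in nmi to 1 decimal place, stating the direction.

Leg 1 (188°, 31 nmi): east 31 sin 188° = -4.31, north 31 cos 188° = -30.70
Leg 2 (094°, 20 nmi): east 20 sin 94° = 19.95, north 20 cos 94° = -1.40
Net north component: -32.09 nmi.

32.1 nmi south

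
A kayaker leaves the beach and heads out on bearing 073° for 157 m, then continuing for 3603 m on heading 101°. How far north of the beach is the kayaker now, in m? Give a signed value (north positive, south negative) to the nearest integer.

Leg 1 (073°, 157 m): east 157 sin 73° = 150.14, north 157 cos 73° = 45.90
Leg 2 (101°, 3603 m): east 3603 sin 101° = 3536.80, north 3603 cos 101° = -687.48
Net north component: -641.58 m.

-642 m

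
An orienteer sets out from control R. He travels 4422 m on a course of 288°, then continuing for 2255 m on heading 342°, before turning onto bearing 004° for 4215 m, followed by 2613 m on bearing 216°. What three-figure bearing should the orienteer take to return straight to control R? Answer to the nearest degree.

132°

Leg 1 (288°, 4422 m): east 4422 sin 288° = -4205.57, north 4422 cos 288° = 1366.47
Leg 2 (342°, 2255 m): east 2255 sin 342° = -696.83, north 2255 cos 342° = 2144.63
Leg 3 (004°, 4215 m): east 4215 sin 4° = 294.02, north 4215 cos 4° = 4204.73
Leg 4 (216°, 2613 m): east 2613 sin 216° = -1535.88, north 2613 cos 216° = -2113.96
Net displacement: -6144.26 east, 5601.88 north. Direction back to start is (6144.26, -5601.88): bearing = atan2(6144.26, -5601.88) mod 360° = 132.36° ≈ 132°.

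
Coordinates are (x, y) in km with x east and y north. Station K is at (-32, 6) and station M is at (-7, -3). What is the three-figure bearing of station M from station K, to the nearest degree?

110°

Δeast = -7 − -32 = 25.00; Δnorth = -3 − 6 = -9.00.
Bearing = atan2(Δeast, Δnorth) mod 360° = 109.80° ≈ 110°.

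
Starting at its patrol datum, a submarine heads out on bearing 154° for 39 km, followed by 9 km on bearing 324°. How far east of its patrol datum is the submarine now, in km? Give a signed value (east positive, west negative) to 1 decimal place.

Leg 1 (154°, 39 km): east 39 sin 154° = 17.10, north 39 cos 154° = -35.05
Leg 2 (324°, 9 km): east 9 sin 324° = -5.29, north 9 cos 324° = 7.28
Net east component: 11.81 km.

11.8 km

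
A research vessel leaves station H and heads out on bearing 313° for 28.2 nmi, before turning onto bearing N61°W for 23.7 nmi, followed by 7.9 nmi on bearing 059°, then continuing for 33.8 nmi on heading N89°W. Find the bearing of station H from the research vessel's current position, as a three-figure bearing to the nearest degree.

117°

Leg 1 (313°, 28.2 nmi): east 28.2 sin 313° = -20.62, north 28.2 cos 313° = 19.23
Leg 2 (N61°W, 23.7 nmi): east 23.7 sin 299° = -20.73, north 23.7 cos 299° = 11.49
Leg 3 (059°, 7.9 nmi): east 7.9 sin 59° = 6.77, north 7.9 cos 59° = 4.07
Leg 4 (N89°W, 33.8 nmi): east 33.8 sin 271° = -33.79, north 33.8 cos 271° = 0.59
Net displacement: -68.38 east, 35.38 north. Direction back to start is (68.38, -35.38): bearing = atan2(68.38, -35.38) mod 360° = 117.36° ≈ 117°.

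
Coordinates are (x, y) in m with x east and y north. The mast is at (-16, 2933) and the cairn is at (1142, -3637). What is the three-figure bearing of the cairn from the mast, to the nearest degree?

170°

Δeast = 1142 − -16 = 1158.00; Δnorth = -3637 − 2933 = -6570.00.
Bearing = atan2(Δeast, Δnorth) mod 360° = 170.00° ≈ 170°.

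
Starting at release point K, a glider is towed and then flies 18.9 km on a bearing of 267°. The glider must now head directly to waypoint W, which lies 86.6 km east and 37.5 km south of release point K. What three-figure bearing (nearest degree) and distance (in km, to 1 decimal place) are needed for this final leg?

Leg 1 (267°, 18.9 km): east 18.9 sin 267° = -18.87, north 18.9 cos 267° = -0.99
Current position: (-18.87, -0.99). Target: (86.6, -37.5). Remaining: Δeast = 105.47, Δnorth = -36.51.
Bearing = atan2(105.47, -36.51) mod 360° = 109.09°; distance = √((105.47)² + (-36.51)²) = 111.615 km.

109°, 111.6 km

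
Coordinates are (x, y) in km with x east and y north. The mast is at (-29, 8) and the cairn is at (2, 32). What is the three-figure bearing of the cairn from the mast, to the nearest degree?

Δeast = 2 − -29 = 31.00; Δnorth = 32 − 8 = 24.00.
Bearing = atan2(Δeast, Δnorth) mod 360° = 52.25° ≈ 052°.

052°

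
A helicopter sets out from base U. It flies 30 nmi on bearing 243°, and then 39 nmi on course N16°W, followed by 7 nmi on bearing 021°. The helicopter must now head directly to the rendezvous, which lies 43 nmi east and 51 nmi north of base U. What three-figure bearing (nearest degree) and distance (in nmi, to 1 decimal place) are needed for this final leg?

075°, 80.6 nmi

Leg 1 (243°, 30 nmi): east 30 sin 243° = -26.73, north 30 cos 243° = -13.62
Leg 2 (N16°W, 39 nmi): east 39 sin 344° = -10.75, north 39 cos 344° = 37.49
Leg 3 (021°, 7 nmi): east 7 sin 21° = 2.51, north 7 cos 21° = 6.54
Current position: (-34.97, 30.40). Target: (43, 51). Remaining: Δeast = 77.97, Δnorth = 20.60.
Bearing = atan2(77.97, 20.60) mod 360° = 75.20°; distance = √((77.97)² + (20.60)²) = 80.646 nmi.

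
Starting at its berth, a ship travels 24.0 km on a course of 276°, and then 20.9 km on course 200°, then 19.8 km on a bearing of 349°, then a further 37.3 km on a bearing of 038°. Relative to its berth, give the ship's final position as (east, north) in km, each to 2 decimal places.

(-11.83, 31.70)

Leg 1 (276°, 24.0 km): east 24.0 sin 276° = -23.87, north 24.0 cos 276° = 2.51
Leg 2 (200°, 20.9 km): east 20.9 sin 200° = -7.15, north 20.9 cos 200° = -19.64
Leg 3 (349°, 19.8 km): east 19.8 sin 349° = -3.78, north 19.8 cos 349° = 19.44
Leg 4 (038°, 37.3 km): east 37.3 sin 38° = 22.96, north 37.3 cos 38° = 29.39
Summing: -11.83 km east, 31.70 km north → (-11.83, 31.70).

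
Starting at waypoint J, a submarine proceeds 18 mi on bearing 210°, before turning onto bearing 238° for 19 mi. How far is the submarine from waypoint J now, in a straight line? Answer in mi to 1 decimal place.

Leg 1 (210°, 18 mi): east 18 sin 210° = -9.00, north 18 cos 210° = -15.59
Leg 2 (238°, 19 mi): east 19 sin 238° = -16.11, north 19 cos 238° = -10.07
Net: -25.11 east, -25.66 north. Distance = √((-25.11)² + (-25.66)²) = 35.902 mi.

35.9 mi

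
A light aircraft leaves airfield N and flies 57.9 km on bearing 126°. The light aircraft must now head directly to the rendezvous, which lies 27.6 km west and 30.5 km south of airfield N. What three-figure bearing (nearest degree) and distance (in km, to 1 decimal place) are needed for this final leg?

Leg 1 (126°, 57.9 km): east 57.9 sin 126° = 46.84, north 57.9 cos 126° = -34.03
Current position: (46.84, -34.03). Target: (-27.6, -30.5). Remaining: Δeast = -74.44, Δnorth = 3.53.
Bearing = atan2(-74.44, 3.53) mod 360° = 272.72°; distance = √((-74.44)² + (3.53)²) = 74.526 km.

273°, 74.5 km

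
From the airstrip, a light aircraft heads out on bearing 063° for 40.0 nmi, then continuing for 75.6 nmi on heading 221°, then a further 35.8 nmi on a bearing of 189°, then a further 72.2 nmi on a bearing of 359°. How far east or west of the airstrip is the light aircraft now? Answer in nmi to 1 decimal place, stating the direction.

Leg 1 (063°, 40.0 nmi): east 40.0 sin 63° = 35.64, north 40.0 cos 63° = 18.16
Leg 2 (221°, 75.6 nmi): east 75.6 sin 221° = -49.60, north 75.6 cos 221° = -57.06
Leg 3 (189°, 35.8 nmi): east 35.8 sin 189° = -5.60, north 35.8 cos 189° = -35.36
Leg 4 (359°, 72.2 nmi): east 72.2 sin 359° = -1.26, north 72.2 cos 359° = 72.19
Net east component: -20.82 nmi.

20.8 nmi west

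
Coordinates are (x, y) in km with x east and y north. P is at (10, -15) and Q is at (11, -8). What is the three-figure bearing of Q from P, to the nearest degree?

Δeast = 11 − 10 = 1.00; Δnorth = -8 − -15 = 7.00.
Bearing = atan2(Δeast, Δnorth) mod 360° = 8.13° ≈ 008°.

008°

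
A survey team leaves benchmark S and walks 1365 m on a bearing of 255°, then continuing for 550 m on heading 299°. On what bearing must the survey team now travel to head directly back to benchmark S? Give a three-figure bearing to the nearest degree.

Leg 1 (255°, 1365 m): east 1365 sin 255° = -1318.49, north 1365 cos 255° = -353.29
Leg 2 (299°, 550 m): east 550 sin 299° = -481.04, north 550 cos 299° = 266.65
Net displacement: -1799.53 east, -86.64 north. Direction back to start is (1799.53, 86.64): bearing = atan2(1799.53, 86.64) mod 360° = 87.24° ≈ 087°.

087°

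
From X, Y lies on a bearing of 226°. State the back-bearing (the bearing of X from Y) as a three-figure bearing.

046°

Back-bearing = 226° − 180° = 046°.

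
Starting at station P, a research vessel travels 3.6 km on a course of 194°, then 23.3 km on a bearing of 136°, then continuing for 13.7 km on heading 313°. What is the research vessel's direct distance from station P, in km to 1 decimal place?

Leg 1 (194°, 3.6 km): east 3.6 sin 194° = -0.87, north 3.6 cos 194° = -3.49
Leg 2 (136°, 23.3 km): east 23.3 sin 136° = 16.19, north 23.3 cos 136° = -16.76
Leg 3 (313°, 13.7 km): east 13.7 sin 313° = -10.02, north 13.7 cos 313° = 9.34
Net: 5.30 east, -10.91 north. Distance = √((5.30)² + (-10.91)²) = 12.127 km.

12.1 km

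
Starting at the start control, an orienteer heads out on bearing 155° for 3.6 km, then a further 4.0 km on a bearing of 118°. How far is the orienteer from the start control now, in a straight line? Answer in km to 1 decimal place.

Leg 1 (155°, 3.6 km): east 3.6 sin 155° = 1.52, north 3.6 cos 155° = -3.26
Leg 2 (118°, 4.0 km): east 4.0 sin 118° = 3.53, north 4.0 cos 118° = -1.88
Net: 5.05 east, -5.14 north. Distance = √((5.05)² + (-5.14)²) = 7.208 km.

7.2 km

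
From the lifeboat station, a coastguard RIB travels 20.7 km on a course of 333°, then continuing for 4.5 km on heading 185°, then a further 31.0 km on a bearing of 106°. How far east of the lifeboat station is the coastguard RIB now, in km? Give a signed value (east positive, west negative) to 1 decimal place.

Leg 1 (333°, 20.7 km): east 20.7 sin 333° = -9.40, north 20.7 cos 333° = 18.44
Leg 2 (185°, 4.5 km): east 4.5 sin 185° = -0.39, north 4.5 cos 185° = -4.48
Leg 3 (106°, 31.0 km): east 31.0 sin 106° = 29.80, north 31.0 cos 106° = -8.54
Net east component: 20.01 km.

20.0 km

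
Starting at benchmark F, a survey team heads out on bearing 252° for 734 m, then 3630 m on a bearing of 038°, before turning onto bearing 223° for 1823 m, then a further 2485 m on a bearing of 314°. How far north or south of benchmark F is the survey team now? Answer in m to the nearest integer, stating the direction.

Leg 1 (252°, 734 m): east 734 sin 252° = -698.08, north 734 cos 252° = -226.82
Leg 2 (038°, 3630 m): east 3630 sin 38° = 2234.85, north 3630 cos 38° = 2860.48
Leg 3 (223°, 1823 m): east 1823 sin 223° = -1243.28, north 1823 cos 223° = -1333.26
Leg 4 (314°, 2485 m): east 2485 sin 314° = -1787.56, north 2485 cos 314° = 1726.23
Net north component: 3026.63 m.

3027 m north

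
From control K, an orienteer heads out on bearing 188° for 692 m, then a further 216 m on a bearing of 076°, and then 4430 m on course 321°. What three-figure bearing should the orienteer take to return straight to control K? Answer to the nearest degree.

Leg 1 (188°, 692 m): east 692 sin 188° = -96.31, north 692 cos 188° = -685.27
Leg 2 (076°, 216 m): east 216 sin 76° = 209.58, north 216 cos 76° = 52.26
Leg 3 (321°, 4430 m): east 4430 sin 321° = -2787.89, north 4430 cos 321° = 3442.76
Net displacement: -2674.61 east, 2809.75 north. Direction back to start is (2674.61, -2809.75): bearing = atan2(2674.61, -2809.75) mod 360° = 136.41° ≈ 136°.

136°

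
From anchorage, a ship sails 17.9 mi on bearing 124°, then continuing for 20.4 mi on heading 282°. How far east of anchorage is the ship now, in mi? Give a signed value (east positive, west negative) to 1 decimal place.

-5.1 mi

Leg 1 (124°, 17.9 mi): east 17.9 sin 124° = 14.84, north 17.9 cos 124° = -10.01
Leg 2 (282°, 20.4 mi): east 20.4 sin 282° = -19.95, north 20.4 cos 282° = 4.24
Net east component: -5.11 mi.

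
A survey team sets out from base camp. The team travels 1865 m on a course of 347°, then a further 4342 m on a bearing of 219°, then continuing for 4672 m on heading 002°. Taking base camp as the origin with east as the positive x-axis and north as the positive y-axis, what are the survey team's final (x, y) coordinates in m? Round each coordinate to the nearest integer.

(-2989, 3112)

Leg 1 (347°, 1865 m): east 1865 sin 347° = -419.53, north 1865 cos 347° = 1817.20
Leg 2 (219°, 4342 m): east 4342 sin 219° = -2732.51, north 4342 cos 219° = -3374.37
Leg 3 (002°, 4672 m): east 4672 sin 2° = 163.05, north 4672 cos 2° = 4669.15
Summing: -2988.99 m east, 3111.99 m north → (-2989, 3112).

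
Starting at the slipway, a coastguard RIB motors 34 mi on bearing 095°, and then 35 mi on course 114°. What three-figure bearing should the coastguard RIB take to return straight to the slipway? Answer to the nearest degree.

Leg 1 (095°, 34 mi): east 34 sin 95° = 33.87, north 34 cos 95° = -2.96
Leg 2 (114°, 35 mi): east 35 sin 114° = 31.97, north 35 cos 114° = -14.24
Net displacement: 65.84 east, -17.20 north. Direction back to start is (-65.84, 17.20): bearing = atan2(-65.84, 17.20) mod 360° = 284.64° ≈ 285°.

285°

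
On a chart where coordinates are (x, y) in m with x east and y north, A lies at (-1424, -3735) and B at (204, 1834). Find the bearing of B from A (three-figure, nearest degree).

Δeast = 204 − -1424 = 1628.00; Δnorth = 1834 − -3735 = 5569.00.
Bearing = atan2(Δeast, Δnorth) mod 360° = 16.30° ≈ 016°.

016°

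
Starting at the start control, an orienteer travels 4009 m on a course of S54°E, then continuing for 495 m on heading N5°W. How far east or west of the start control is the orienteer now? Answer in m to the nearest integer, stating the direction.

Leg 1 (S54°E, 4009 m): east 4009 sin 126° = 3243.35, north 4009 cos 126° = -2356.43
Leg 2 (N5°W, 495 m): east 495 sin 355° = -43.14, north 495 cos 355° = 493.12
Net east component: 3200.21 m.

3200 m east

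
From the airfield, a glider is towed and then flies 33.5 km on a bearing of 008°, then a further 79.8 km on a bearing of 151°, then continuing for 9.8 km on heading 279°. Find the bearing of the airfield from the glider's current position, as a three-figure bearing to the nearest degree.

Leg 1 (008°, 33.5 km): east 33.5 sin 8° = 4.66, north 33.5 cos 8° = 33.17
Leg 2 (151°, 79.8 km): east 79.8 sin 151° = 38.69, north 79.8 cos 151° = -69.79
Leg 3 (279°, 9.8 km): east 9.8 sin 279° = -9.68, north 9.8 cos 279° = 1.53
Net displacement: 33.67 east, -35.09 north. Direction back to start is (-33.67, 35.09): bearing = atan2(-33.67, 35.09) mod 360° = 316.18° ≈ 316°.

316°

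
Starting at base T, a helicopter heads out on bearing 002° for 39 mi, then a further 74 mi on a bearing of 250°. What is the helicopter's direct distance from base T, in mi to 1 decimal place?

Leg 1 (002°, 39 mi): east 39 sin 2° = 1.36, north 39 cos 2° = 38.98
Leg 2 (250°, 74 mi): east 74 sin 250° = -69.54, north 74 cos 250° = -25.31
Net: -68.18 east, 13.67 north. Distance = √((-68.18)² + (13.67)²) = 69.533 mi.

69.5 mi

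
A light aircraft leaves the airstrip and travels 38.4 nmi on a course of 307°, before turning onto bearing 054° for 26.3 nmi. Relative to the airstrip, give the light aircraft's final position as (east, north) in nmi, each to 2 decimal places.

Leg 1 (307°, 38.4 nmi): east 38.4 sin 307° = -30.67, north 38.4 cos 307° = 23.11
Leg 2 (054°, 26.3 nmi): east 26.3 sin 54° = 21.28, north 26.3 cos 54° = 15.46
Summing: -9.39 nmi east, 38.57 nmi north → (-9.39, 38.57).

(-9.39, 38.57)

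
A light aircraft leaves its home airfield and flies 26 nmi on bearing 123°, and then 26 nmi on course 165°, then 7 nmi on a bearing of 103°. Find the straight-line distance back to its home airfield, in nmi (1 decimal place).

54.0 nmi

Leg 1 (123°, 26 nmi): east 26 sin 123° = 21.81, north 26 cos 123° = -14.16
Leg 2 (165°, 26 nmi): east 26 sin 165° = 6.73, north 26 cos 165° = -25.11
Leg 3 (103°, 7 nmi): east 7 sin 103° = 6.82, north 7 cos 103° = -1.57
Net: 35.36 east, -40.85 north. Distance = √((35.36)² + (-40.85)²) = 54.025 nmi.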